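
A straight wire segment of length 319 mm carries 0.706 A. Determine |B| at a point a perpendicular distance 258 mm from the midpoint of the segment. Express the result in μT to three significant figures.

B ≈ 0.288 μT

For a finite straight segment, B = (μ₀I/4πd)(sinθ₁ + sinθ₂), where θ₁, θ₂ are the angles from the perpendicular to each end.
The perpendicular from the point meets the wire at its midpoint, so each end is L/2 = 0.1595 m away along the wire.
sinθ₁ = 0.1595/√(0.1595²+0.258²) = 0.5258; sinθ₂ = 0.1595/√(0.1595²+0.258²) = 0.5258.
B = (4π×10⁻⁷ × 0.706) / (4π × 0.258) × (0.5258 + 0.5258) = 2.88×10⁻⁷ T.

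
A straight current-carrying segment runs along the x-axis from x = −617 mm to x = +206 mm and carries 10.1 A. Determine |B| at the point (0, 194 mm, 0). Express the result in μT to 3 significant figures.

B ≈ 8.76 μT

For a finite straight segment, B = (μ₀I/4πd)(sinθ₁ + sinθ₂), where θ₁, θ₂ are the angles from the perpendicular to each end.
The perpendicular distance is d = 0.194 m; the end-offsets along the wire are a = 0.617 m and b = 0.206 m.
sinθ₁ = 0.617/√(0.617²+0.194²) = 0.9540; sinθ₂ = 0.206/√(0.206²+0.194²) = 0.7280.
B = (4π×10⁻⁷ × 10.1) / (4π × 0.194) × (0.9540 + 0.7280) = 8.76×10⁻⁶ T.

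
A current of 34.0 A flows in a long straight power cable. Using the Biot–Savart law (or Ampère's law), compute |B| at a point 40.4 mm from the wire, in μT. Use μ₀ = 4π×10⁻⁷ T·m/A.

For an infinitely long straight wire, B = μ₀I/(2πd).
B = (4π×10⁻⁷ × 34.0) / (2π × 0.0404) = 1.68×10⁻⁴ T.

B ≈ 168 μT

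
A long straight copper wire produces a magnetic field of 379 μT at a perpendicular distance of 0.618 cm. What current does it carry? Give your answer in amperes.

I ≈ 11.7 A

For a long straight wire B = μ₀I/(2πd), so I = 2πdB/μ₀.
I = 2π × 0.00618 × 3.79×10⁻⁴ / (4π×10⁻⁷) = 11.7 A.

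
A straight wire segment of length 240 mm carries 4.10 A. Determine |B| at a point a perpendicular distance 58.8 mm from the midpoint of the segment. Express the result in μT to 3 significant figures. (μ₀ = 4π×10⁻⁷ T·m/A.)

For a finite straight segment, B = (μ₀I/4πd)(sinθ₁ + sinθ₂), where θ₁, θ₂ are the angles from the perpendicular to each end.
The perpendicular from the point meets the wire at its midpoint, so each end is L/2 = 0.12 m away along the wire.
sinθ₁ = 0.12/√(0.12²+0.0588²) = 0.8980; sinθ₂ = 0.12/√(0.12²+0.0588²) = 0.8980.
B = (4π×10⁻⁷ × 4.10) / (4π × 0.0588) × (0.8980 + 0.8980) = 1.25×10⁻⁵ T.

B ≈ 12.5 μT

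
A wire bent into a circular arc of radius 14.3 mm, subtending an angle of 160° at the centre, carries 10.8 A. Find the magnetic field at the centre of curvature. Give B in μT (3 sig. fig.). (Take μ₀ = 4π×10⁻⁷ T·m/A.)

The Biot–Savart field of a circular arc at its centre is B = μ₀Iφ/(4πR), with φ = 2.793 rad.
B = (4π×10⁻⁷ × 10.8 × 2.793) / (4π × 0.0143) = 2.11×10⁻⁴ T.

B ≈ 211 μT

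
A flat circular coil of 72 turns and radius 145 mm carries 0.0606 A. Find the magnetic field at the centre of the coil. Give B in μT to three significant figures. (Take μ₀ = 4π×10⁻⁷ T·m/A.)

For an N-turn flat coil, B = Nμ₀I/(2R) with R = 0.145 m.
B = 72 × 2.63×10⁻⁷ T = 1.89×10⁻⁵ T.

B ≈ 18.9 μT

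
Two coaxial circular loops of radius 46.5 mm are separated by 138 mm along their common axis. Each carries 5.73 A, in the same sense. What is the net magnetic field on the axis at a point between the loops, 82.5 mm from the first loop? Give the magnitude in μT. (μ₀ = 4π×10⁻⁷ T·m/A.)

Each loop contributes B = μ₀IR²/[2(R²+z²)^(3/2)] on the axis, with z measured from that loop.
Loop 1 (z = 0.0825 m): B₁ = 9.17×10⁻⁶ T. Loop 2 (z = 0.0555 m): B₂ = 2.05×10⁻⁵ T.
The fields add: B = B₁ + B₂ = 2.97×10⁻⁵ T.

B ≈ 29.7 μT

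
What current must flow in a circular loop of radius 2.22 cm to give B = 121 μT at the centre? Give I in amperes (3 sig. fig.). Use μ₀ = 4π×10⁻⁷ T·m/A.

At the centre of a circular loop B = μ₀I/(2R), so I = 2RB/μ₀.
With R = 0.0222 m, I = 2 × 0.0222 × 1.21×10⁻⁴ / (4π×10⁻⁷) = 4.28 A.

I ≈ 4.28 A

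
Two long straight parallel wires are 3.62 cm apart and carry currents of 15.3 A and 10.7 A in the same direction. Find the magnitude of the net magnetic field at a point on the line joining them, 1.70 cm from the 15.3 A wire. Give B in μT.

B ≈ 68.5 μT

Each long wire gives B = μ₀I/(2πd). Distances are d₁ = 0.017 m and d₂ = 0.0192 m.
B₁ = 1.80×10⁻⁴ T, B₂ = 1.11×10⁻⁴ T.
Between parallel currents the two contributions point in opposite directions, so they subtract. B = |B₁ − B₂| = |1.80×10⁻⁴ − 1.11×10⁻⁴| = 6.85×10⁻⁵ T.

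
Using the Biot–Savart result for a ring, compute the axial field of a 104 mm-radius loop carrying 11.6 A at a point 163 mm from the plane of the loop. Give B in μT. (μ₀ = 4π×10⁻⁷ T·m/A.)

B ≈ 10.9 μT

On the axis of a circular loop, B = μ₀IR² / [2(R²+z²)^(3/2)].
R² + z² = (0.104)² + (0.163)² = 0.03739 m², and (R²+z²)^(3/2) = 7.23×10⁻³ m³.
B = (4π×10⁻⁷ × 11.6 × 0.01082) / (2 × 7.23×10⁻³) = 1.09×10⁻⁵ T.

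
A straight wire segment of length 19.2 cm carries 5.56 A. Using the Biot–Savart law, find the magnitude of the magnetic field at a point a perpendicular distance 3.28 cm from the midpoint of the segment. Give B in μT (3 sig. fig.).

B ≈ 32.1 μT

For a finite straight segment, B = (μ₀I/4πd)(sinθ₁ + sinθ₂), where θ₁, θ₂ are the angles from the perpendicular to each end.
The perpendicular from the point meets the wire at its midpoint, so each end is L/2 = 0.096 m away along the wire.
sinθ₁ = 0.096/√(0.096²+0.0328²) = 0.9463; sinθ₂ = 0.096/√(0.096²+0.0328²) = 0.9463.
B = (4π×10⁻⁷ × 5.56) / (4π × 0.0328) × (0.9463 + 0.9463) = 3.21×10⁻⁵ T.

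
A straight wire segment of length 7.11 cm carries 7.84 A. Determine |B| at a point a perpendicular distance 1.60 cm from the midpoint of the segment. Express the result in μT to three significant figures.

For a finite straight segment, B = (μ₀I/4πd)(sinθ₁ + sinθ₂), where θ₁, θ₂ are the angles from the perpendicular to each end.
The perpendicular from the point meets the wire at its midpoint, so each end is L/2 = 0.03555 m away along the wire.
sinθ₁ = 0.03555/√(0.03555²+0.016²) = 0.9119; sinθ₂ = 0.03555/√(0.03555²+0.016²) = 0.9119.
B = (4π×10⁻⁷ × 7.84) / (4π × 0.016) × (0.9119 + 0.9119) = 8.94×10⁻⁵ T.

B ≈ 89.4 μT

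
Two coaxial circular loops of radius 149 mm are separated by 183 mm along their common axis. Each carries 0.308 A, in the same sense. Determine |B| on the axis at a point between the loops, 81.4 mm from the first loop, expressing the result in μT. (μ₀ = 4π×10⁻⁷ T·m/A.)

Each loop contributes B = μ₀IR²/[2(R²+z²)^(3/2)] on the axis, with z measured from that loop.
Loop 1 (z = 0.0814 m): B₁ = 8.78×10⁻⁷ T. Loop 2 (z = 0.1016 m): B₂ = 7.32×10⁻⁷ T.
The fields add: B = B₁ + B₂ = 1.61×10⁻⁶ T.

B ≈ 1.61 μT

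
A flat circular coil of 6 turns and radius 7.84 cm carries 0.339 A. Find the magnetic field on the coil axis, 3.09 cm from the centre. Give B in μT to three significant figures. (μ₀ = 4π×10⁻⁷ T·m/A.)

B ≈ 13.1 μT

For an N-turn flat coil, B = Nμ₀IR²/[2(R²+z²)^(3/2)] with R = 0.0784 m, z = 0.0309 m.
B = 6 × 2.19×10⁻⁶ T = 1.31×10⁻⁵ T.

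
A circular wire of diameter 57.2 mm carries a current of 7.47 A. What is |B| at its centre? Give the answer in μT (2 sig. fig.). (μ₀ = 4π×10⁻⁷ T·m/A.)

B ≈ 160 μT

At the centre of a circular loop the Biot–Savart law gives B = μ₀I/(2R) (so R = 0.0286 m).
B = (4π×10⁻⁷ × 7.47) / (2 × 0.0286) = 1.64×10⁻⁴ T.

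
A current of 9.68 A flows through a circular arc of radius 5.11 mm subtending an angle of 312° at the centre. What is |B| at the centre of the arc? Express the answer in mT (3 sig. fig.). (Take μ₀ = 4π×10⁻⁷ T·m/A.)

The Biot–Savart field of a circular arc at its centre is B = μ₀Iφ/(4πR), with φ = 5.445 rad.
B = (4π×10⁻⁷ × 9.68 × 5.445) / (4π × 0.00511) = 1.03×10⁻³ T.

B ≈ 1.03 mT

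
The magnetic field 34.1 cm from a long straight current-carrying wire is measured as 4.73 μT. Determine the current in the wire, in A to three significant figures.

I ≈ 8.06 A

For a long straight wire B = μ₀I/(2πd), so I = 2πdB/μ₀.
I = 2π × 0.341 × 4.73×10⁻⁶ / (4π×10⁻⁷) = 8.06 A.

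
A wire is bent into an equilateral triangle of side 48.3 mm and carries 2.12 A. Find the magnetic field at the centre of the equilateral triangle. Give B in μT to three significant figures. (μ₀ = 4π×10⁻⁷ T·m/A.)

Each side is a finite straight segment at perpendicular distance d = a/(2 tan(π/3)) = 0.01394 m from the centre, with end-angles ±π/3.
One side contributes B₁ = (μ₀I/4πd)·2 sin(π/3) = 2.63×10⁻⁵ T.
All 3 sides add in the same direction: B = 3 × 2.63×10⁻⁵ = 7.90×10⁻⁵ T.

B ≈ 79.0 μT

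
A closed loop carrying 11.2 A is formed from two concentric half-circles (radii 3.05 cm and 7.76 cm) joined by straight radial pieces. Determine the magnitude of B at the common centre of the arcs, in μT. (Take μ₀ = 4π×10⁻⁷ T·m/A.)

The radial connectors point toward the centre, so dl × r̂ = 0 and they contribute nothing.
Each semicircle gives μ₀I/(4R): inner arc 1.15×10⁻⁴ T, outer arc 4.53×10⁻⁵ T.
The two arcs carry current in opposite angular senses, so their fields oppose: B = |1.15×10⁻⁴ − 4.53×10⁻⁵| = 7.00×10⁻⁵ T.

B ≈ 70.0 μT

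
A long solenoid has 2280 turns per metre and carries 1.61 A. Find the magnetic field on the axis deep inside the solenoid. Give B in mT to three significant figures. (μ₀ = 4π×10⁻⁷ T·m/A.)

Inside a long solenoid, B = μ₀nI with n = 2280 turns/m.
B = 4π×10⁻⁷ × 2280 × 1.61 = 4.61×10⁻³ T.

B ≈ 4.61 mT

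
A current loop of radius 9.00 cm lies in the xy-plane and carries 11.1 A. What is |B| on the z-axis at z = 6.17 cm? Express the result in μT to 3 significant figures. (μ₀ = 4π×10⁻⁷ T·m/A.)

B ≈ 43.5 μT

On the axis of a circular loop, B = μ₀IR² / [2(R²+z²)^(3/2)].
R² + z² = (0.09)² + (0.0617)² = 0.01191 m², and (R²+z²)^(3/2) = 1.30×10⁻³ m³.
B = (4π×10⁻⁷ × 11.1 × 0.0081) / (2 × 1.30×10⁻³) = 4.35×10⁻⁵ T.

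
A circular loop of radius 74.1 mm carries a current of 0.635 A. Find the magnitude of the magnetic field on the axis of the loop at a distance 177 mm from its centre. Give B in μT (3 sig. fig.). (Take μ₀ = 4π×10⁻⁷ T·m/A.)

B ≈ 0.310 μT

On the axis of a circular loop, B = μ₀IR² / [2(R²+z²)^(3/2)].
R² + z² = (0.0741)² + (0.177)² = 0.03682 m², and (R²+z²)^(3/2) = 7.07×10⁻³ m³.
B = (4π×10⁻⁷ × 0.635 × 0.005491) / (2 × 7.07×10⁻³) = 3.10×10⁻⁷ T.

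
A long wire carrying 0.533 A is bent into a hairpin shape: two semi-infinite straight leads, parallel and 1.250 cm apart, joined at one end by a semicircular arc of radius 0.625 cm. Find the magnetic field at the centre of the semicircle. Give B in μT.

B ≈ 43.8 μT

The semicircular arc contributes B_arc = μ₀I·π/(4πR) = μ₀I/(4R) = 2.68×10⁻⁵ T.
Each semi-infinite lead is at perpendicular distance R = 0.00625 m from the centre, with the perpendicular foot at its near end, so it contributes μ₀I/(4πR); both point the same way, together 1.71×10⁻⁵ T.
Arc and leads all point the same direction: B = 2.68×10⁻⁵ + 1.71×10⁻⁵ = 4.38×10⁻⁵ T.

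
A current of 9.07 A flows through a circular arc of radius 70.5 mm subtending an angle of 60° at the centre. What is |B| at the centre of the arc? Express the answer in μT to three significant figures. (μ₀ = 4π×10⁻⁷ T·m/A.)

B ≈ 13.5 μT

The Biot–Savart field of a circular arc at its centre is B = μ₀Iφ/(4πR), with φ = 1.047 rad.
B = (4π×10⁻⁷ × 9.07 × 1.047) / (4π × 0.0705) = 1.35×10⁻⁵ T.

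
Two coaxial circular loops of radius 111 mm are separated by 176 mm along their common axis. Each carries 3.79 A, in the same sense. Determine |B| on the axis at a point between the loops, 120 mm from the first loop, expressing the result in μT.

B ≈ 22.0 μT

Each loop contributes B = μ₀IR²/[2(R²+z²)^(3/2)] on the axis, with z measured from that loop.
Loop 1 (z = 0.12 m): B₁ = 6.72×10⁻⁶ T. Loop 2 (z = 0.056 m): B₂ = 1.53×10⁻⁵ T.
The fields add: B = B₁ + B₂ = 2.20×10⁻⁵ T.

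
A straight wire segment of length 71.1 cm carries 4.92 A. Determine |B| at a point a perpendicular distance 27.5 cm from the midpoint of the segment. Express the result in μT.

B ≈ 2.83 μT

For a finite straight segment, B = (μ₀I/4πd)(sinθ₁ + sinθ₂), where θ₁, θ₂ are the angles from the perpendicular to each end.
The perpendicular from the point meets the wire at its midpoint, so each end is L/2 = 0.3555 m away along the wire.
sinθ₁ = 0.3555/√(0.3555²+0.275²) = 0.7910; sinθ₂ = 0.3555/√(0.3555²+0.275²) = 0.7910.
B = (4π×10⁻⁷ × 4.92) / (4π × 0.275) × (0.7910 + 0.7910) = 2.83×10⁻⁶ T.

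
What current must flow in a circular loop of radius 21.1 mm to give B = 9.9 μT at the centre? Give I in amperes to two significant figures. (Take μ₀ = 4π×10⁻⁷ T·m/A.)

At the centre of a circular loop B = μ₀I/(2R), so I = 2RB/μ₀.
With R = 0.0211 m, I = 2 × 0.0211 × 9.90×10⁻⁶ / (4π×10⁻⁷) = 0.332 A.

I ≈ 0.33 A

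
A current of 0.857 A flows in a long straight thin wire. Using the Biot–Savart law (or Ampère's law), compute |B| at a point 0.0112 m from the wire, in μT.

For an infinitely long straight wire, B = μ₀I/(2πd).
B = (4π×10⁻⁷ × 0.857) / (2π × 0.0112) = 1.53×10⁻⁵ T.

B ≈ 15.3 μT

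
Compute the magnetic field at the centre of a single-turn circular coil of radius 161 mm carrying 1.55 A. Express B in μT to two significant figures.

At the centre of a circular loop the Biot–Savart law gives B = μ₀I/(2R).
B = (4π×10⁻⁷ × 1.55) / (2 × 0.161) = 6.05×10⁻⁶ T.

B ≈ 6.0 μT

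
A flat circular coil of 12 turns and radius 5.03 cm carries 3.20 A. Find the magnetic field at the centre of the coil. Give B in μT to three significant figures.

For an N-turn flat coil, B = Nμ₀I/(2R) with R = 0.0503 m.
B = 12 × 4.00×10⁻⁵ T = 4.80×10⁻⁴ T.

B ≈ 480 μT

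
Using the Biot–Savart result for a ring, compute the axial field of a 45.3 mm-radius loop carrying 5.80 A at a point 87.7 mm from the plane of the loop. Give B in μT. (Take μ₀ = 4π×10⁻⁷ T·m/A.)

On the axis of a circular loop, B = μ₀IR² / [2(R²+z²)^(3/2)].
R² + z² = (0.0453)² + (0.0877)² = 0.009743 m², and (R²+z²)^(3/2) = 9.62×10⁻⁴ m³.
B = (4π×10⁻⁷ × 5.80 × 0.002052) / (2 × 9.62×10⁻⁴) = 7.78×10⁻⁶ T.

B ≈ 7.78 μT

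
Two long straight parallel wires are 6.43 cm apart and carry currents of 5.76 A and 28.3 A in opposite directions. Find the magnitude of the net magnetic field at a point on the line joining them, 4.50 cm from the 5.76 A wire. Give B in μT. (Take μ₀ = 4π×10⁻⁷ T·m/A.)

B ≈ 319 μT

Each long wire gives B = μ₀I/(2πd). Distances are d₁ = 0.045 m and d₂ = 0.0193 m.
B₁ = 2.56×10⁻⁵ T, B₂ = 2.93×10⁻⁴ T.
Between antiparallel currents both contributions point the same way, so they add. B = B₁ + B₂ = 2.56×10⁻⁵ + 2.93×10⁻⁴ = 3.19×10⁻⁴ T.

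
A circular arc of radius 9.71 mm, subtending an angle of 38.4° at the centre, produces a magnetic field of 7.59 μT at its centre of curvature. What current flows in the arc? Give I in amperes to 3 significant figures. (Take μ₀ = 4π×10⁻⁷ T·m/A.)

I ≈ 1.10 A

For a circular arc, B = μ₀Iφ/(4πR) with φ in radians; here φ = 0.6702 rad.
So I = 4πRB/(μ₀φ) = 4π × 0.00971 × 7.59×10⁻⁶ / (4π×10⁻⁷ × 0.6702) = 1.10 A.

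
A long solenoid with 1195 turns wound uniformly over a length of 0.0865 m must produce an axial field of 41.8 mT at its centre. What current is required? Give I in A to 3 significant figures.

Inside a long solenoid B = μ₀nI with n = 1.382×10⁴ m⁻¹, so I = B/(μ₀n).
I = 4.18×10⁻² / (4π×10⁻⁷ × 1.382×10⁴) = 2.41 A.

I ≈ 2.41 A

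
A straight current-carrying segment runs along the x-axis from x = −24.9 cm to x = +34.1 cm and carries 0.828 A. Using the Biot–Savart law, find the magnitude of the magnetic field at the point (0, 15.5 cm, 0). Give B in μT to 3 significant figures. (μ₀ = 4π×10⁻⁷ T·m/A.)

For a finite straight segment, B = (μ₀I/4πd)(sinθ₁ + sinθ₂), where θ₁, θ₂ are the angles from the perpendicular to each end.
The perpendicular distance is d = 0.155 m; the end-offsets along the wire are a = 0.249 m and b = 0.341 m.
sinθ₁ = 0.249/√(0.249²+0.155²) = 0.8490; sinθ₂ = 0.341/√(0.341²+0.155²) = 0.9104.
B = (4π×10⁻⁷ × 0.828) / (4π × 0.155) × (0.8490 + 0.9104) = 9.40×10⁻⁷ T.

B ≈ 0.940 μT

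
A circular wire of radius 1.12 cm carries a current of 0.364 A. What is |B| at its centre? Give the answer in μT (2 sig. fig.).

B ≈ 20 μT

At the centre of a circular loop the Biot–Savart law gives B = μ₀I/(2R).
B = (4π×10⁻⁷ × 0.364) / (2 × 0.0112) = 2.04×10⁻⁵ T.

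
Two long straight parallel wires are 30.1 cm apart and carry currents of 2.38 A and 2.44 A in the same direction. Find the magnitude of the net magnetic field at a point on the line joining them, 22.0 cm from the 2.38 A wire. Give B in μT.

B ≈ 3.86 μT

Each long wire gives B = μ₀I/(2πd). Distances are d₁ = 0.22 m and d₂ = 0.081 m.
B₁ = 2.16×10⁻⁶ T, B₂ = 6.02×10⁻⁶ T.
Between parallel currents the two contributions point in opposite directions, so they subtract. B = |B₁ − B₂| = |2.16×10⁻⁶ − 6.02×10⁻⁶| = 3.86×10⁻⁶ T.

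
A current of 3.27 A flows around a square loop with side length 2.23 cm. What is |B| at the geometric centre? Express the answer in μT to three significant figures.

B ≈ 166 μT

Each side is a finite straight segment at perpendicular distance d = a/(2 tan(π/4)) = 0.01115 m from the centre, with end-angles ±π/4.
One side contributes B₁ = (μ₀I/4πd)·2 sin(π/4) = 4.15×10⁻⁵ T.
All 4 sides add in the same direction: B = 4 × 4.15×10⁻⁵ = 1.66×10⁻⁴ T.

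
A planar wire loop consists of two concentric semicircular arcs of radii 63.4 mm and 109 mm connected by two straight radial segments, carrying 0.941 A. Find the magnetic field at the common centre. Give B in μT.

B ≈ 1.95 μT

The radial connectors point toward the centre, so dl × r̂ = 0 and they contribute nothing.
Each semicircle gives μ₀I/(4R): inner arc 4.66×10⁻⁶ T, outer arc 2.71×10⁻⁶ T.
The two arcs carry current in opposite angular senses, so their fields oppose: B = |4.66×10⁻⁶ − 2.71×10⁻⁶| = 1.95×10⁻⁶ T.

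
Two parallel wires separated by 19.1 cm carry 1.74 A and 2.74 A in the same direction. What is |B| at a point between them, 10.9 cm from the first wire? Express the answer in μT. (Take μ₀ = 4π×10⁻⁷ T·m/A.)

B ≈ 3.49 μT

Each long wire gives B = μ₀I/(2πd). Distances are d₁ = 0.109 m and d₂ = 0.082 m.
B₁ = 3.19×10⁻⁶ T, B₂ = 6.68×10⁻⁶ T.
Between parallel currents the two contributions point in opposite directions, so they subtract. B = |B₁ − B₂| = |3.19×10⁻⁶ − 6.68×10⁻⁶| = 3.49×10⁻⁶ T.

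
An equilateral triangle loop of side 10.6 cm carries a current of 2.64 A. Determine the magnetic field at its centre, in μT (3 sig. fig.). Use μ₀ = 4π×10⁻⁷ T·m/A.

B ≈ 44.8 μT

Each side is a finite straight segment at perpendicular distance d = a/(2 tan(π/3)) = 0.0306 m from the centre, with end-angles ±π/3.
One side contributes B₁ = (μ₀I/4πd)·2 sin(π/3) = 1.49×10⁻⁵ T.
All 3 sides add in the same direction: B = 3 × 1.49×10⁻⁵ = 4.48×10⁻⁵ T.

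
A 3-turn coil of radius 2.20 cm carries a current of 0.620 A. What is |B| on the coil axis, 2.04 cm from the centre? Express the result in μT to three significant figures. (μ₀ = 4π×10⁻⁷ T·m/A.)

For an N-turn flat coil, B = Nμ₀IR²/[2(R²+z²)^(3/2)] with R = 0.022 m, z = 0.0204 m.
B = 3 × 6.98×10⁻⁶ T = 2.09×10⁻⁵ T.

B ≈ 20.9 μT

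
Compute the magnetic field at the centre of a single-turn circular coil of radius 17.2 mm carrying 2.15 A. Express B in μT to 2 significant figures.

B ≈ 79 μT

At the centre of a circular loop the Biot–Savart law gives B = μ₀I/(2R).
B = (4π×10⁻⁷ × 2.15) / (2 × 0.0172) = 7.85×10⁻⁵ T.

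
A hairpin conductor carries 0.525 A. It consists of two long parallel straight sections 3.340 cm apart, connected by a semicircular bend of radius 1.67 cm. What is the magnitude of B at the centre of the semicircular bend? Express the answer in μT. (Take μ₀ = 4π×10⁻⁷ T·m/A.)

B ≈ 16.2 μT

The semicircular arc contributes B_arc = μ₀I·π/(4πR) = μ₀I/(4R) = 9.88×10⁻⁶ T.
Each semi-infinite lead is at perpendicular distance R = 0.0167 m from the centre, with the perpendicular foot at its near end, so it contributes μ₀I/(4πR); both point the same way, together 6.29×10⁻⁶ T.
Arc and leads all point the same direction: B = 9.88×10⁻⁶ + 6.29×10⁻⁶ = 1.62×10⁻⁵ T.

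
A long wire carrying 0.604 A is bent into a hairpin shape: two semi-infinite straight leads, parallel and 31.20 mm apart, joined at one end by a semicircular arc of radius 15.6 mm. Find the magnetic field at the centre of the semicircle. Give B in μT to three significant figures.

B ≈ 19.9 μT

The semicircular arc contributes B_arc = μ₀I·π/(4πR) = μ₀I/(4R) = 1.22×10⁻⁵ T.
Each semi-infinite lead is at perpendicular distance R = 0.0156 m from the centre, with the perpendicular foot at its near end, so it contributes μ₀I/(4πR); both point the same way, together 7.74×10⁻⁶ T.
Arc and leads all point the same direction: B = 1.22×10⁻⁵ + 7.74×10⁻⁶ = 1.99×10⁻⁵ T.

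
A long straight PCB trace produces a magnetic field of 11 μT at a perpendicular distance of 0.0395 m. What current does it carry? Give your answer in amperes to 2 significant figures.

I ≈ 2.2 A

For a long straight wire B = μ₀I/(2πd), so I = 2πdB/μ₀.
I = 2π × 0.0395 × 1.10×10⁻⁵ / (4π×10⁻⁷) = 2.17 A.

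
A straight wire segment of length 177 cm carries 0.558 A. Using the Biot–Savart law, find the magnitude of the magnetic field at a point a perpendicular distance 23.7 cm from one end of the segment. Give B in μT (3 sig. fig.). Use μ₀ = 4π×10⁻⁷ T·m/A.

B ≈ 0.233 μT

For a finite straight segment, B = (μ₀I/4πd)(sinθ₁ + sinθ₂), where θ₁, θ₂ are the angles from the perpendicular to each end.
The perpendicular foot is at one end, so the two end-offsets along the wire are 0 and L = 1.77 m.
sinθ₁ = 0/√(0²+0.237²) = 0.0000; sinθ₂ = 1.77/√(1.77²+0.237²) = 0.9912.
B = (4π×10⁻⁷ × 0.558) / (4π × 0.237) × (0.0000 + 0.9912) = 2.33×10⁻⁷ T.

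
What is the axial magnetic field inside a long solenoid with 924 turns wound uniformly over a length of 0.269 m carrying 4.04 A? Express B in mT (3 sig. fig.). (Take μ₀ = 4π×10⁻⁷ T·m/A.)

B ≈ 17.4 mT

Inside a long solenoid, B = μ₀nI with n = 3435 turns/m.
B = 4π×10⁻⁷ × 3435 × 4.04 = 1.74×10⁻² T.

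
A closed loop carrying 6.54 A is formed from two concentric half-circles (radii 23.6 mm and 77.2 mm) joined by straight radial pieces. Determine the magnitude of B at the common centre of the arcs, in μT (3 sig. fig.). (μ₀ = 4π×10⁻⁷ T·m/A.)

B ≈ 60.4 μT

The radial connectors point toward the centre, so dl × r̂ = 0 and they contribute nothing.
Each semicircle gives μ₀I/(4R): inner arc 8.71×10⁻⁵ T, outer arc 2.66×10⁻⁵ T.
The two arcs carry current in opposite angular senses, so their fields oppose: B = |8.71×10⁻⁵ − 2.66×10⁻⁵| = 6.04×10⁻⁵ T.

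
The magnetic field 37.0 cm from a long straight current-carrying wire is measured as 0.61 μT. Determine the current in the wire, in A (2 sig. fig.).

For a long straight wire B = μ₀I/(2πd), so I = 2πdB/μ₀.
I = 2π × 0.37 × 6.10×10⁻⁷ / (4π×10⁻⁷) = 1.13 A.

I ≈ 1.1 A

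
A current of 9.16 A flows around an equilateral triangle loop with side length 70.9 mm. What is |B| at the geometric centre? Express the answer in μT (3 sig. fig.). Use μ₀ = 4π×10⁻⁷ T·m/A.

Each side is a finite straight segment at perpendicular distance d = a/(2 tan(π/3)) = 0.02047 m from the centre, with end-angles ±π/3.
One side contributes B₁ = (μ₀I/4πd)·2 sin(π/3) = 7.75×10⁻⁵ T.
All 3 sides add in the same direction: B = 3 × 7.75×10⁻⁵ = 2.33×10⁻⁴ T.

B ≈ 233 μT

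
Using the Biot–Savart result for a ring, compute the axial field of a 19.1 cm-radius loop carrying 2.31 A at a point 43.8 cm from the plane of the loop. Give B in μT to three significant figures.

B ≈ 0.485 μT

On the axis of a circular loop, B = μ₀IR² / [2(R²+z²)^(3/2)].
R² + z² = (0.191)² + (0.438)² = 0.2283 m², and (R²+z²)^(3/2) = 0.109 m³.
B = (4π×10⁻⁷ × 2.31 × 0.03648) / (2 × 0.109) = 4.85×10⁻⁷ T.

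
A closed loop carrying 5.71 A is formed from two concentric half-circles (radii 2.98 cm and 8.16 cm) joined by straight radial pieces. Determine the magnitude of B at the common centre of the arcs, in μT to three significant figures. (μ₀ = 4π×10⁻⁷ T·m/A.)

The radial connectors point toward the centre, so dl × r̂ = 0 and they contribute nothing.
Each semicircle gives μ₀I/(4R): inner arc 6.02×10⁻⁵ T, outer arc 2.20×10⁻⁵ T.
The two arcs carry current in opposite angular senses, so their fields oppose: B = |6.02×10⁻⁵ − 2.20×10⁻⁵| = 3.82×10⁻⁵ T.

B ≈ 38.2 μT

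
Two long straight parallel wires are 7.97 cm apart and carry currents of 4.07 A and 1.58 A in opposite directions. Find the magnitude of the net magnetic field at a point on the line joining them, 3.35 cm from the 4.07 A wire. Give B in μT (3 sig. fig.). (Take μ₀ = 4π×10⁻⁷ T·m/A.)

Each long wire gives B = μ₀I/(2πd). Distances are d₁ = 0.0335 m and d₂ = 0.0462 m.
B₁ = 2.43×10⁻⁵ T, B₂ = 6.84×10⁻⁶ T.
Between antiparallel currents both contributions point the same way, so they add. B = B₁ + B₂ = 2.43×10⁻⁵ + 6.84×10⁻⁶ = 3.11×10⁻⁵ T.

B ≈ 31.1 μT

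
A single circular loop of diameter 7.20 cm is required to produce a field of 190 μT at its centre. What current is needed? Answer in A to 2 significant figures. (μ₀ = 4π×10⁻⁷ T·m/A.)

I ≈ 11 A

At the centre of a circular loop B = μ₀I/(2R), so I = 2RB/μ₀.
With R = 0.036 m, I = 2 × 0.036 × 1.90×10⁻⁴ / (4π×10⁻⁷) = 10.9 A.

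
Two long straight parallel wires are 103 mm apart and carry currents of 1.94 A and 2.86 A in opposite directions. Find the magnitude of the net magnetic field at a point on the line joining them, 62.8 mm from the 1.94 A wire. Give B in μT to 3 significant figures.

B ≈ 20.4 μT

Each long wire gives B = μ₀I/(2πd). Distances are d₁ = 0.0628 m and d₂ = 0.0402 m.
B₁ = 6.18×10⁻⁶ T, B₂ = 1.42×10⁻⁵ T.
Between antiparallel currents both contributions point the same way, so they add. B = B₁ + B₂ = 6.18×10⁻⁶ + 1.42×10⁻⁵ = 2.04×10⁻⁵ T.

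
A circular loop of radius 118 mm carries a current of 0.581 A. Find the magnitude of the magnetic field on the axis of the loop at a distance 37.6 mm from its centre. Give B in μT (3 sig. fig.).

B ≈ 2.68 μT

On the axis of a circular loop, B = μ₀IR² / [2(R²+z²)^(3/2)].
R² + z² = (0.118)² + (0.0376)² = 0.01534 m², and (R²+z²)^(3/2) = 1.90×10⁻³ m³.
B = (4π×10⁻⁷ × 0.581 × 0.01392) / (2 × 1.90×10⁻³) = 2.68×10⁻⁶ T.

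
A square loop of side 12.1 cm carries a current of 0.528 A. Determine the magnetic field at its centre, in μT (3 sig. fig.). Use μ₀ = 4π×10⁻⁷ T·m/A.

B ≈ 4.94 μT

Each side is a finite straight segment at perpendicular distance d = a/(2 tan(π/4)) = 0.0605 m from the centre, with end-angles ±π/4.
One side contributes B₁ = (μ₀I/4πd)·2 sin(π/4) = 1.23×10⁻⁶ T.
All 4 sides add in the same direction: B = 4 × 1.23×10⁻⁶ = 4.94×10⁻⁶ T.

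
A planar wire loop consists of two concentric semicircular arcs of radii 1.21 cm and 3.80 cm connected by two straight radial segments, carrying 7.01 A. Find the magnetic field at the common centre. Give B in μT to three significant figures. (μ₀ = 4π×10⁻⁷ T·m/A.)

The radial connectors point toward the centre, so dl × r̂ = 0 and they contribute nothing.
Each semicircle gives μ₀I/(4R): inner arc 1.82×10⁻⁴ T, outer arc 5.80×10⁻⁵ T.
The two arcs carry current in opposite angular senses, so their fields oppose: B = |1.82×10⁻⁴ − 5.80×10⁻⁵| = 1.24×10⁻⁴ T.

B ≈ 124 μT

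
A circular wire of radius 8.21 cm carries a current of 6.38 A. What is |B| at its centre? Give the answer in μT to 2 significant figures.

At the centre of a circular loop the Biot–Savart law gives B = μ₀I/(2R).
B = (4π×10⁻⁷ × 6.38) / (2 × 0.0821) = 4.88×10⁻⁵ T.

B ≈ 49 μT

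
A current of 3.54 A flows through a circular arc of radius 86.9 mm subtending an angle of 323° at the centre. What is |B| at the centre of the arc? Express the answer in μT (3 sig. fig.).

The Biot–Savart field of a circular arc at its centre is B = μ₀Iφ/(4πR), with φ = 5.637 rad.
B = (4π×10⁻⁷ × 3.54 × 5.637) / (4π × 0.0869) = 2.30×10⁻⁵ T.

B ≈ 23.0 μT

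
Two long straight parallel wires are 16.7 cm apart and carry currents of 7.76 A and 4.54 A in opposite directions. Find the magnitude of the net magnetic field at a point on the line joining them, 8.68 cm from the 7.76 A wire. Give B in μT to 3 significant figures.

B ≈ 29.2 μT

Each long wire gives B = μ₀I/(2πd). Distances are d₁ = 0.0868 m and d₂ = 0.0802 m.
B₁ = 1.79×10⁻⁵ T, B₂ = 1.13×10⁻⁵ T.
Between antiparallel currents both contributions point the same way, so they add. B = B₁ + B₂ = 1.79×10⁻⁵ + 1.13×10⁻⁵ = 2.92×10⁻⁵ T.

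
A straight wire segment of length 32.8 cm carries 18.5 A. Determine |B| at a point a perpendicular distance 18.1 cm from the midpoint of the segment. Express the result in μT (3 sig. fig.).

B ≈ 13.7 μT

For a finite straight segment, B = (μ₀I/4πd)(sinθ₁ + sinθ₂), where θ₁, θ₂ are the angles from the perpendicular to each end.
The perpendicular from the point meets the wire at its midpoint, so each end is L/2 = 0.164 m away along the wire.
sinθ₁ = 0.164/√(0.164²+0.181²) = 0.6714; sinθ₂ = 0.164/√(0.164²+0.181²) = 0.6714.
B = (4π×10⁻⁷ × 18.5) / (4π × 0.181) × (0.6714 + 0.6714) = 1.37×10⁻⁵ T.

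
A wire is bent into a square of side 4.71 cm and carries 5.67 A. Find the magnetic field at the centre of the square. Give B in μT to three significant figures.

Each side is a finite straight segment at perpendicular distance d = a/(2 tan(π/4)) = 0.02355 m from the centre, with end-angles ±π/4.
One side contributes B₁ = (μ₀I/4πd)·2 sin(π/4) = 3.40×10⁻⁵ T.
All 4 sides add in the same direction: B = 4 × 3.40×10⁻⁵ = 1.36×10⁻⁴ T.

B ≈ 136 μT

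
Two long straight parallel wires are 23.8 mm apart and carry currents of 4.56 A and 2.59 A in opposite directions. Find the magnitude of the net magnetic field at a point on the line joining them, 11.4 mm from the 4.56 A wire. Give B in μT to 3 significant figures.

Each long wire gives B = μ₀I/(2πd). Distances are d₁ = 0.0114 m and d₂ = 0.0124 m.
B₁ = 8.00×10⁻⁵ T, B₂ = 4.18×10⁻⁵ T.
Between antiparallel currents both contributions point the same way, so they add. B = B₁ + B₂ = 8.00×10⁻⁵ + 4.18×10⁻⁵ = 1.22×10⁻⁴ T.

B ≈ 122 μT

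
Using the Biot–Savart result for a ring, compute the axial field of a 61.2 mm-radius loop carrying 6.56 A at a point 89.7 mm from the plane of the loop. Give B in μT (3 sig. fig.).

B ≈ 12.1 μT

On the axis of a circular loop, B = μ₀IR² / [2(R²+z²)^(3/2)].
R² + z² = (0.0612)² + (0.0897)² = 0.01179 m², and (R²+z²)^(3/2) = 1.28×10⁻³ m³.
B = (4π×10⁻⁷ × 6.56 × 0.003745) / (2 × 1.28×10⁻³) = 1.21×10⁻⁵ T.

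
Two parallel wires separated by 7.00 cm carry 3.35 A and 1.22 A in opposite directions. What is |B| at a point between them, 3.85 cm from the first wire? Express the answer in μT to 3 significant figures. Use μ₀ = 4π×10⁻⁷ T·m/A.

Each long wire gives B = μ₀I/(2πd). Distances are d₁ = 0.0385 m and d₂ = 0.0315 m.
B₁ = 1.74×10⁻⁵ T, B₂ = 7.75×10⁻⁶ T.
Between antiparallel currents both contributions point the same way, so they add. B = B₁ + B₂ = 1.74×10⁻⁵ + 7.75×10⁻⁶ = 2.51×10⁻⁵ T.

B ≈ 25.1 μT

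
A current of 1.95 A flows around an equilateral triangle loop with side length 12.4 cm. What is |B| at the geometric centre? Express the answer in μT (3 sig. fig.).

Each side is a finite straight segment at perpendicular distance d = a/(2 tan(π/3)) = 0.0358 m from the centre, with end-angles ±π/3.
One side contributes B₁ = (μ₀I/4πd)·2 sin(π/3) = 9.44×10⁻⁶ T.
All 3 sides add in the same direction: B = 3 × 9.44×10⁻⁶ = 2.83×10⁻⁵ T.

B ≈ 28.3 μT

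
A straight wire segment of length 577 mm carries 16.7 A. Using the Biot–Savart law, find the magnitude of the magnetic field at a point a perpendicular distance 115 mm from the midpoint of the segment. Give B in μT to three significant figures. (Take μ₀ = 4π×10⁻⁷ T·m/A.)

For a finite straight segment, B = (μ₀I/4πd)(sinθ₁ + sinθ₂), where θ₁, θ₂ are the angles from the perpendicular to each end.
The perpendicular from the point meets the wire at its midpoint, so each end is L/2 = 0.2885 m away along the wire.
sinθ₁ = 0.2885/√(0.2885²+0.115²) = 0.9289; sinθ₂ = 0.2885/√(0.2885²+0.115²) = 0.9289.
B = (4π×10⁻⁷ × 16.7) / (4π × 0.115) × (0.9289 + 0.9289) = 2.70×10⁻⁵ T.

B ≈ 27.0 μT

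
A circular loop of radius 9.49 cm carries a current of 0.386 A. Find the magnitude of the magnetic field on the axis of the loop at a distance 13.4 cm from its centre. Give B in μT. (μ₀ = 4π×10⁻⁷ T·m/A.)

On the axis of a circular loop, B = μ₀IR² / [2(R²+z²)^(3/2)].
R² + z² = (0.0949)² + (0.134)² = 0.02696 m², and (R²+z²)^(3/2) = 4.43×10⁻³ m³.
B = (4π×10⁻⁷ × 0.386 × 0.009006) / (2 × 4.43×10⁻³) = 4.93×10⁻⁷ T.

B ≈ 0.493 μT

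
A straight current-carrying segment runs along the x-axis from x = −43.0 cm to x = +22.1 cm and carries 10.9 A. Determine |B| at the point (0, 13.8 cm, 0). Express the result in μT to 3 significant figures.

B ≈ 14.2 μT

For a finite straight segment, B = (μ₀I/4πd)(sinθ₁ + sinθ₂), where θ₁, θ₂ are the angles from the perpendicular to each end.
The perpendicular distance is d = 0.138 m; the end-offsets along the wire are a = 0.43 m and b = 0.221 m.
sinθ₁ = 0.43/√(0.43²+0.138²) = 0.9522; sinθ₂ = 0.221/√(0.221²+0.138²) = 0.8482.
B = (4π×10⁻⁷ × 10.9) / (4π × 0.138) × (0.9522 + 0.8482) = 1.42×10⁻⁵ T.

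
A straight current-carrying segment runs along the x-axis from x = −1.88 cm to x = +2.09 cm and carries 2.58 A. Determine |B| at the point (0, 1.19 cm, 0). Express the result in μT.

B ≈ 37.2 μT

For a finite straight segment, B = (μ₀I/4πd)(sinθ₁ + sinθ₂), where θ₁, θ₂ are the angles from the perpendicular to each end.
The perpendicular distance is d = 0.0119 m; the end-offsets along the wire are a = 0.0188 m and b = 0.0209 m.
sinθ₁ = 0.0188/√(0.0188²+0.0119²) = 0.8450; sinθ₂ = 0.0209/√(0.0209²+0.0119²) = 0.8690.
B = (4π×10⁻⁷ × 2.58) / (4π × 0.0119) × (0.8450 + 0.8690) = 3.72×10⁻⁵ T.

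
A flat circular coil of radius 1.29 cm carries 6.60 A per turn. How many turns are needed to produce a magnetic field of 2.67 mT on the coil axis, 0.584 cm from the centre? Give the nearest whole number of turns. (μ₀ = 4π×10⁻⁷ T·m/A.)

N = 11

For an N-turn coil, B = Nμ₀IR²/[2(R²+z²)^(3/2)]. A single turn gives B₁ = 2.43×10⁻⁴ T with R = 0.0129 m, z = 0.00584 m.
N = B/B₁ = 2.67×10⁻³ / 2.43×10⁻⁴ = 10.99.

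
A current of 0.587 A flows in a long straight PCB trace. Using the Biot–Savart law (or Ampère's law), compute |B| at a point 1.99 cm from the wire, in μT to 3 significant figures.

B ≈ 5.90 μT

For an infinitely long straight wire, B = μ₀I/(2πd).
B = (4π×10⁻⁷ × 0.587) / (2π × 0.0199) = 5.90×10⁻⁶ T.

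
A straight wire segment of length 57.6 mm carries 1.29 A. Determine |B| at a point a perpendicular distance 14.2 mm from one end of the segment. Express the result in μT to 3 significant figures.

For a finite straight segment, B = (μ₀I/4πd)(sinθ₁ + sinθ₂), where θ₁, θ₂ are the angles from the perpendicular to each end.
The perpendicular foot is at one end, so the two end-offsets along the wire are 0 and L = 0.0576 m.
sinθ₁ = 0/√(0²+0.0142²) = 0.0000; sinθ₂ = 0.0576/√(0.0576²+0.0142²) = 0.9709.
B = (4π×10⁻⁷ × 1.29) / (4π × 0.0142) × (0.0000 + 0.9709) = 8.82×10⁻⁶ T.

B ≈ 8.82 μT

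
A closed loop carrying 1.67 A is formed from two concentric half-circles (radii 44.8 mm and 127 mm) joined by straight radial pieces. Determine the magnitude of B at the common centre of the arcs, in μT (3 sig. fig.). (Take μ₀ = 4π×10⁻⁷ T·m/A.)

B ≈ 7.58 μT

The radial connectors point toward the centre, so dl × r̂ = 0 and they contribute nothing.
Each semicircle gives μ₀I/(4R): inner arc 1.17×10⁻⁵ T, outer arc 4.13×10⁻⁶ T.
The two arcs carry current in opposite angular senses, so their fields oppose: B = |1.17×10⁻⁵ − 4.13×10⁻⁶| = 7.58×10⁻⁶ T.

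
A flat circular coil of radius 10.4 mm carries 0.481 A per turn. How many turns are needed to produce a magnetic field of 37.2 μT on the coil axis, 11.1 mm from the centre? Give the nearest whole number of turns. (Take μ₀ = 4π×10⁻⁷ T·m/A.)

N = 4

For an N-turn coil, B = Nμ₀IR²/[2(R²+z²)^(3/2)]. A single turn gives B₁ = 9.29×10⁻⁶ T with R = 0.0104 m, z = 0.0111 m.
N = B/B₁ = 3.72×10⁻⁵ / 9.29×10⁻⁶ = 4.01.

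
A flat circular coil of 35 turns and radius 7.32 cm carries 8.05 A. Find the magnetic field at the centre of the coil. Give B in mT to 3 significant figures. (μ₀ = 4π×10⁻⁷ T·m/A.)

For an N-turn flat coil, B = Nμ₀I/(2R) with R = 0.0732 m.
B = 35 × 6.91×10⁻⁵ T = 2.42×10⁻³ T.

B ≈ 2.42 mT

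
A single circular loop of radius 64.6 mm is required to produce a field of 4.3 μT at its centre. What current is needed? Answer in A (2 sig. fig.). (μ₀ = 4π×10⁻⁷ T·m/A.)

I ≈ 0.44 A

At the centre of a circular loop B = μ₀I/(2R), so I = 2RB/μ₀.
With R = 0.0646 m, I = 2 × 0.0646 × 4.30×10⁻⁶ / (4π×10⁻⁷) = 0.442 A.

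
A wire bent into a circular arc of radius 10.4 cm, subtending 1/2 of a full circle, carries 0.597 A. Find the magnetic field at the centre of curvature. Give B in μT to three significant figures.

The Biot–Savart field of a circular arc at its centre is B = μ₀Iφ/(4πR), with φ = 3.142 rad.
B = (4π×10⁻⁷ × 0.597 × 3.142) / (4π × 0.104) = 1.80×10⁻⁶ T.

B ≈ 1.80 μT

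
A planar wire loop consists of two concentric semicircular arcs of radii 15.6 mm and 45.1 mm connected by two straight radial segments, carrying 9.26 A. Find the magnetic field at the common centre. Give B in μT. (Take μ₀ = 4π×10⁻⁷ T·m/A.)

B ≈ 122 μT

The radial connectors point toward the centre, so dl × r̂ = 0 and they contribute nothing.
Each semicircle gives μ₀I/(4R): inner arc 1.86×10⁻⁴ T, outer arc 6.45×10⁻⁵ T.
The two arcs carry current in opposite angular senses, so their fields oppose: B = |1.86×10⁻⁴ − 6.45×10⁻⁵| = 1.22×10⁻⁴ T.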